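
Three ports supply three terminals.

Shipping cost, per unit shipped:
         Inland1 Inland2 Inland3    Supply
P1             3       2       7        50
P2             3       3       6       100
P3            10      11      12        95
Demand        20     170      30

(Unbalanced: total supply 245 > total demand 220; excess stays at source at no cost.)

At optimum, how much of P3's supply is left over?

An optimal plan:
  P1→Inland2: 50 TEU
  P2→Inland2: 100 TEU
  P3→Inland1: 20 TEU
  P3→Inland2: 20 TEU
  P3→Inland3: 30 TEU
Total cost = 1180.
P3 ships 70 of its 95, leaving 25.

25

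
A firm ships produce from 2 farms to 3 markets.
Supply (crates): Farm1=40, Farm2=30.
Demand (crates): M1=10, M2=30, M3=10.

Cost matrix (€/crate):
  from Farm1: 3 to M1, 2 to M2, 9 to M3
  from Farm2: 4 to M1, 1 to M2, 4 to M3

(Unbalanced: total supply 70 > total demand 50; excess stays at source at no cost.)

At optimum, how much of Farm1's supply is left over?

An optimal plan:
  Farm1 to M1: 10 × €3 = €30
  Farm1 to M2: 10 × €2 = €20
  Farm2 to M2: 20 × €1 = €20
  Farm2 to M3: 10 × €4 = €40
Total cost = €110.
Farm1 ships 20 of its 40, leaving 20.

20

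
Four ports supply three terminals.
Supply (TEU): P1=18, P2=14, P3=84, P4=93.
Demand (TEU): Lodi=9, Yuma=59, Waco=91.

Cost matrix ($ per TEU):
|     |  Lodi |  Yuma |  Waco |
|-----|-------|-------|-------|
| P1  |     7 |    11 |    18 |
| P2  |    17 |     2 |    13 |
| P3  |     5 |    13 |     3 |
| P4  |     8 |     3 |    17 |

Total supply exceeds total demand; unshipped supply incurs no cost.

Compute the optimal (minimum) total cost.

A cheapest plan:
  P1->Lodi: 9 × $7 = $63
  P2->Yuma: 7 × $2 = $14
  P2->Waco: 7 × $13 = $91
  P3->Waco: 84 × $3 = $252
  P4->Yuma: 52 × $3 = $156
Total = 63 + 14 + 91 + 252 + 156 = $576.

576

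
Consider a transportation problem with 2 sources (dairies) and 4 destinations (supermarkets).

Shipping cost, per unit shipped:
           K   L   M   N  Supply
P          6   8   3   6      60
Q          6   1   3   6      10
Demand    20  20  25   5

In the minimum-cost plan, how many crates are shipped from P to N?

5

Solving gives:
  P→K: 20 crates
  P→L: 10 crates
  P→M: 25 crates
  P→N: 5 crates
  Q→L: 10 crates
Total cost = 315.
So P→N carries 5 crates.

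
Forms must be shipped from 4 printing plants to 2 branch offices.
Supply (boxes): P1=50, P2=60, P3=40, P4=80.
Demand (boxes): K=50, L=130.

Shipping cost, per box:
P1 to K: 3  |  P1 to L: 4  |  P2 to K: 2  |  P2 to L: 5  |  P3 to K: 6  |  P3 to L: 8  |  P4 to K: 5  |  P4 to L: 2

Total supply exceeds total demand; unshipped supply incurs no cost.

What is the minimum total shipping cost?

460

A cheapest plan:
  P1 to L: 50 × 4 = 200
  P2 to K: 50 × 2 = 100
  P4 to L: 80 × 2 = 160
Total = 200 + 100 + 160 = 460.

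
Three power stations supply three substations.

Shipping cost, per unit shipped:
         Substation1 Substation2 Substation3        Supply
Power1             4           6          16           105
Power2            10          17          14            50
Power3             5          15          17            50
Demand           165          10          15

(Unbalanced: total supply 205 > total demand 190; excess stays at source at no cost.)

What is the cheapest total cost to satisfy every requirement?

1100

A cheapest plan:
  Power1→Substation1: 95 MWh
  Power1→Substation2: 10 MWh
  Power2→Substation1: 20 MWh
  Power2→Substation3: 15 MWh
  Power3→Substation1: 50 MWh
Total cost = 1100.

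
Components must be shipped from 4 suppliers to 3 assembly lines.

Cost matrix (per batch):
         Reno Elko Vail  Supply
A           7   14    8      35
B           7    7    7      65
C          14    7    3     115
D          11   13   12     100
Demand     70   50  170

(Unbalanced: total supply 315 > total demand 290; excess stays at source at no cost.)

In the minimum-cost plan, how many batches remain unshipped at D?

An optimal plan:
  A–Reno: 35 × 7 = 245
  B–Elko: 50 × 7 = 350
  B–Vail: 15 × 7 = 105
  C–Vail: 115 × 3 = 345
  D–Reno: 35 × 11 = 385
  D–Vail: 40 × 12 = 480
Total cost = 1910.
D ships 75 of its 100, leaving 25.

25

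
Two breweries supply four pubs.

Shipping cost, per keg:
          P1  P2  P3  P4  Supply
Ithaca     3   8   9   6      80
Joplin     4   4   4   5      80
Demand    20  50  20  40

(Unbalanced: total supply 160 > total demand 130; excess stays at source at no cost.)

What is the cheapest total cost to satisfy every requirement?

570

A cheapest plan:
  Ithaca–P1: 20 × 3 = 60
  Ithaca–P4: 30 × 6 = 180
  Joplin–P2: 50 × 4 = 200
  Joplin–P3: 20 × 4 = 80
  Joplin–P4: 10 × 5 = 50
Total = 60 + 180 + 200 + 80 + 50 = 570.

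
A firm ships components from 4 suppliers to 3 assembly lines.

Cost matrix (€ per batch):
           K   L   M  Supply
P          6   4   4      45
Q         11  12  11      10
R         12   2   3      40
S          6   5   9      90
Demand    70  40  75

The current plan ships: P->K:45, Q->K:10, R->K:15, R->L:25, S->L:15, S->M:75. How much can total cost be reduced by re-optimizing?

450

Current plan cost = 45·6 + 10·11 + 15·12 + 25·2 + 15·5 + 75·9 = €1360.
Optimal plan:
  P->M: 45 × €4 = €180
  Q->K: 10 × €11 = €110
  R->L: 10 × €2 = €20
  R->M: 30 × €3 = €90
  S->K: 60 × €6 = €360
  S->L: 30 × €5 = €150
Optimal cost = €910.
Saving = 1360 − 910 = €450.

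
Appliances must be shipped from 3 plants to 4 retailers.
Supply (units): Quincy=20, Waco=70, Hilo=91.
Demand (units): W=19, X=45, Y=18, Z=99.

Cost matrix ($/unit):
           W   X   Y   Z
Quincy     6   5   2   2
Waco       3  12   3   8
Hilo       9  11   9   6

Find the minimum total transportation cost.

Optimal allocation:
  Quincy→X: 20 units
  Waco→W: 19 units
  Waco→X: 25 units
  Waco→Y: 18 units
  Waco→Z: 8 units
  Hilo→Z: 91 units
Total cost = $1121.
(Supply check: Quincy ships 20; Waco ships 70; Hilo ships 91.)

1121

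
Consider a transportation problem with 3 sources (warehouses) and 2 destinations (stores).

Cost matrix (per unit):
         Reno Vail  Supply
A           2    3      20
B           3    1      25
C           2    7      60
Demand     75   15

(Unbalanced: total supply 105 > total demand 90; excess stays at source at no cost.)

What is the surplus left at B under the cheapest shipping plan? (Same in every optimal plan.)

10

Minimum-cost shipments:
  A->Reno: 15 units
  B->Vail: 15 units
  C->Reno: 60 units
Total cost = 165.
B ships 15 of its 25, leaving 10.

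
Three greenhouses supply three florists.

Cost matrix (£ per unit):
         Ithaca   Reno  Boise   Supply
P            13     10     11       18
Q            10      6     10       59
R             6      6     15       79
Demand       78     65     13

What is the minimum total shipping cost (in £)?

1021

Optimal allocation:
  P to Reno: 5 × £10 = £50
  P to Boise: 13 × £11 = £143
  Q to Reno: 59 × £6 = £354
  R to Ithaca: 78 × £6 = £468
  R to Reno: 1 × £6 = £6
Total = 50 + 143 + 354 + 468 + 6 = £1021.
(Supply check: P ships 18; Q ships 59; R ships 79.)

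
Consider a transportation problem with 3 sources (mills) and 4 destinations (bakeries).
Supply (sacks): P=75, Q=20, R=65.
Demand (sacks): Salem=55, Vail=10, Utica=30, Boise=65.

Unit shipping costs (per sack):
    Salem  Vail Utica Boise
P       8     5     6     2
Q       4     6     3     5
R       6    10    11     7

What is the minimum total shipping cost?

One minimum-cost allocation:
  P→Vail: 10 × 5 = 50
  P→Boise: 65 × 2 = 130
  Q→Utica: 20 × 3 = 60
  R→Salem: 55 × 6 = 330
  R→Utica: 10 × 11 = 110
Total = 50 + 130 + 60 + 330 + 110 = 680.
(Supply check: P ships 75; Q ships 20; R ships 65.)

680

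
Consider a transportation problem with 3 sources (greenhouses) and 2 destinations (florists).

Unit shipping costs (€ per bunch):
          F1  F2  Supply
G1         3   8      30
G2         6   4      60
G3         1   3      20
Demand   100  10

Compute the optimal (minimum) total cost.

Optimal allocation:
  G1 to F1: 30 × €3 = €90
  G2 to F1: 50 × €6 = €300
  G2 to F2: 10 × €4 = €40
  G3 to F1: 20 × €1 = €20
Total = 90 + 300 + 40 + 20 = €450.

450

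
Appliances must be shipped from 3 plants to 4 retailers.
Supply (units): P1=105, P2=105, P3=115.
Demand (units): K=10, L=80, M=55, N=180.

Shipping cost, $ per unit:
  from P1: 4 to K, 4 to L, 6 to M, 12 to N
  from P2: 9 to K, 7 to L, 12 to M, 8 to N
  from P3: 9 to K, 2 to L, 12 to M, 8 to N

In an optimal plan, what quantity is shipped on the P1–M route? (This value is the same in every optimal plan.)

Optimal shipments:
  P1 to K: 10 × $4 = $40
  P1 to L: 40 × $4 = $160
  P1 to M: 55 × $6 = $330
  P2 to N: 105 × $8 = $840
  P3 to L: 40 × $2 = $80
  P3 to N: 75 × $8 = $600
Total cost = $2050.
So P1→M carries 55 units.

55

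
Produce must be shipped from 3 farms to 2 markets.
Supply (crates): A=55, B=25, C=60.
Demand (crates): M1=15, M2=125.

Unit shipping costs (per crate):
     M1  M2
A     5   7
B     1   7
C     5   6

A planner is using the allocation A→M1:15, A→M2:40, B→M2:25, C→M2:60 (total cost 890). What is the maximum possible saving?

Current plan cost = 15·5 + 40·7 + 25·7 + 60·6 = 890.
Optimal plan:
  A–M2: 55 × 7 = 385
  B–M1: 15 × 1 = 15
  B–M2: 10 × 7 = 70
  C–M2: 60 × 6 = 360
Optimal cost = 830.
Saving = 890 − 830 = 60.

60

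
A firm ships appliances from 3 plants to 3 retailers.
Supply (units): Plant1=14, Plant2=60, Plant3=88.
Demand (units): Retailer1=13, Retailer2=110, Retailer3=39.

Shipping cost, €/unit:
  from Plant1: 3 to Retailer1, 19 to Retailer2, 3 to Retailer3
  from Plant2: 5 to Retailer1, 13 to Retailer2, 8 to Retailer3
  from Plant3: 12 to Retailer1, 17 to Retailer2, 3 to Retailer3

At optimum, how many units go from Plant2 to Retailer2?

60

Optimal shipments:
  Plant1→Retailer1: 13 × €3 = €39
  Plant1→Retailer3: 1 × €3 = €3
  Plant2→Retailer2: 60 × €13 = €780
  Plant3→Retailer2: 50 × €17 = €850
  Plant3→Retailer3: 38 × €3 = €114
Total cost = €1786.
So Plant2→Retailer2 carries 60 units.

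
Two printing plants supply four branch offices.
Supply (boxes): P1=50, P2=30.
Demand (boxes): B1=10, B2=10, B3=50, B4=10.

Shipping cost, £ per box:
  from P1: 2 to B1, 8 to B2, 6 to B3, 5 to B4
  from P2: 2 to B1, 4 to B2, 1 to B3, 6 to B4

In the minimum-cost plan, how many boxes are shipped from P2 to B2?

Solving gives:
  P1 to B1: 10 × £2 = £20
  P1 to B2: 10 × £8 = £80
  P1 to B3: 20 × £6 = £120
  P1 to B4: 10 × £5 = £50
  P2 to B3: 30 × £1 = £30
Total cost = £300.
The route P2→B2 is not used.

0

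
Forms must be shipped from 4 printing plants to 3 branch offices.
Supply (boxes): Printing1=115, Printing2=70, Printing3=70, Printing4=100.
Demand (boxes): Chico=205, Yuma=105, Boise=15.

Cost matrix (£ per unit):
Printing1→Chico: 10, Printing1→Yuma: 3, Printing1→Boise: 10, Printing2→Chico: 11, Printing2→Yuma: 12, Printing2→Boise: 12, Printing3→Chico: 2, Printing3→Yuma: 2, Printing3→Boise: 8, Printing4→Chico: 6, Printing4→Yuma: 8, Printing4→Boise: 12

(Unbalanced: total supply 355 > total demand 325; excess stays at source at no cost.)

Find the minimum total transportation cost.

1600

A cheapest plan:
  Printing1→Yuma: 105 × £3 = £315
  Printing1→Boise: 10 × £10 = £100
  Printing2→Chico: 35 × £11 = £385
  Printing2→Boise: 5 × £12 = £60
  Printing3→Chico: 70 × £2 = £140
  Printing4→Chico: 100 × £6 = £600
Total = 315 + 100 + 385 + 60 + 140 + 600 = £1600.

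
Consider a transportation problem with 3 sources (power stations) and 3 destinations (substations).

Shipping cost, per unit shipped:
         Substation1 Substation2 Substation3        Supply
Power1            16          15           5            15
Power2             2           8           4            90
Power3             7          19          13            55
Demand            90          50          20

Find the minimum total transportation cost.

950

An optimal shipping plan:
  Power1->Substation3: 15 MWh
  Power2->Substation1: 35 MWh
  Power2->Substation2: 50 MWh
  Power2->Substation3: 5 MWh
  Power3->Substation1: 55 MWh
Total cost = 950.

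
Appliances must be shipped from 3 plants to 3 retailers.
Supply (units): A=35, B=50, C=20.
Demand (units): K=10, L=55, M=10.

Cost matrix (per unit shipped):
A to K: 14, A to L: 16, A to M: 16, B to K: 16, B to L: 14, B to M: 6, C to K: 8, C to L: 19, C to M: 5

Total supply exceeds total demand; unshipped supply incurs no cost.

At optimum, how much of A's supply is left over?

Minimum-cost shipments:
  A→L: 5 units
  B→L: 50 units
  C→K: 10 units
  C→M: 10 units
Total cost = 910.
A ships 5 of its 35, leaving 30.

30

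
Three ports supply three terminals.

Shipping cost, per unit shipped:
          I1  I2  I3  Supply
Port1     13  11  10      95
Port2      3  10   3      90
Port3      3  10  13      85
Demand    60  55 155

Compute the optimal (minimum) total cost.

An optimal shipping plan:
  Port1→I2: 30 × 11 = 330
  Port1→I3: 65 × 10 = 650
  Port2→I3: 90 × 3 = 270
  Port3→I1: 60 × 3 = 180
  Port3→I2: 25 × 10 = 250
Total = 330 + 650 + 270 + 180 + 250 = 1680.
(Supply check: Port1 ships 95; Port2 ships 90; Port3 ships 85.)

1680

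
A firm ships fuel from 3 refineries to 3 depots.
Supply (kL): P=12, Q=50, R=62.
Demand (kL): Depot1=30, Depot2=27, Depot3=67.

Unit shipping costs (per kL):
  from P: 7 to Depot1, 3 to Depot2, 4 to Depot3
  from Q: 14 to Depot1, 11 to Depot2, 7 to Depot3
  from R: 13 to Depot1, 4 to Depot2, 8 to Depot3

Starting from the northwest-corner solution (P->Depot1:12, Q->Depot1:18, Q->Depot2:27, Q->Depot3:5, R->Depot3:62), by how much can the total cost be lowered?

252

Current plan cost = 12·7 + 18·14 + 27·11 + 5·7 + 62·8 = 1164.
Optimal plan:
  P–Depot1: 12 × 7 = 84
  Q–Depot3: 50 × 7 = 350
  R–Depot1: 18 × 13 = 234
  R–Depot2: 27 × 4 = 108
  R–Depot3: 17 × 8 = 136
Optimal cost = 912.
Saving = 1164 − 912 = 252.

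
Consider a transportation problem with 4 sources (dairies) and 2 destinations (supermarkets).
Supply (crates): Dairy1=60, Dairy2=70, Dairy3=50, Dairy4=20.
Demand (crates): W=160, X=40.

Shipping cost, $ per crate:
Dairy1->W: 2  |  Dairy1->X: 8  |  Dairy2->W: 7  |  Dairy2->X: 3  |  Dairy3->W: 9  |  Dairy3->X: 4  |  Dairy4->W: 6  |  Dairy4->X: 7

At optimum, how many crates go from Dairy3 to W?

10

The minimum-cost plan:
  Dairy1->W: 60 × $2 = $120
  Dairy2->W: 70 × $7 = $490
  Dairy3->W: 10 × $9 = $90
  Dairy3->X: 40 × $4 = $160
  Dairy4->W: 20 × $6 = $120
Total cost = $980.
So Dairy3→W carries 10 crates.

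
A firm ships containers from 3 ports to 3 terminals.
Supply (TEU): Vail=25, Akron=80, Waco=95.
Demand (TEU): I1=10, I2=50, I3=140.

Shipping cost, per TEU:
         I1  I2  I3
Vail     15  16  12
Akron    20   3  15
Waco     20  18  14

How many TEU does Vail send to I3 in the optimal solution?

15

Solving gives:
  Vail to I1: 10 × 15 = 150
  Vail to I3: 15 × 12 = 180
  Akron to I2: 50 × 3 = 150
  Akron to I3: 30 × 15 = 450
  Waco to I3: 95 × 14 = 1330
Total cost = 2260.
So Vail→I3 carries 15 TEU.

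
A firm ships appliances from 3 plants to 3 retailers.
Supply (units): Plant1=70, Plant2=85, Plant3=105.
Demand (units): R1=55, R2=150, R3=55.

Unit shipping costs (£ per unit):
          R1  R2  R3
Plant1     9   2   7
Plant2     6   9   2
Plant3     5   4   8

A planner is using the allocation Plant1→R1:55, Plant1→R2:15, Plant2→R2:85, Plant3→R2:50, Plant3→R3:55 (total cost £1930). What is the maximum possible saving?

1055

Current plan cost = 55·9 + 15·2 + 85·9 + 50·4 + 55·8 = £1930.
Optimal plan:
  Plant1->R2: 70 × £2 = £140
  Plant2->R1: 30 × £6 = £180
  Plant2->R3: 55 × £2 = £110
  Plant3->R1: 25 × £5 = £125
  Plant3->R2: 80 × £4 = £320
Optimal cost = £875.
Saving = 1930 − 875 = £1055.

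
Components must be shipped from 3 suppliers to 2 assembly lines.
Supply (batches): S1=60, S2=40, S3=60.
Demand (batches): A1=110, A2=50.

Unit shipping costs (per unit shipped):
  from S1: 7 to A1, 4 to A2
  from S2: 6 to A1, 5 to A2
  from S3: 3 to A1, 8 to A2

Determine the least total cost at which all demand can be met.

690

A cheapest plan:
  S1 to A1: 10 × 7 = 70
  S1 to A2: 50 × 4 = 200
  S2 to A1: 40 × 6 = 240
  S3 to A1: 60 × 3 = 180
Total = 70 + 200 + 240 + 180 = 690.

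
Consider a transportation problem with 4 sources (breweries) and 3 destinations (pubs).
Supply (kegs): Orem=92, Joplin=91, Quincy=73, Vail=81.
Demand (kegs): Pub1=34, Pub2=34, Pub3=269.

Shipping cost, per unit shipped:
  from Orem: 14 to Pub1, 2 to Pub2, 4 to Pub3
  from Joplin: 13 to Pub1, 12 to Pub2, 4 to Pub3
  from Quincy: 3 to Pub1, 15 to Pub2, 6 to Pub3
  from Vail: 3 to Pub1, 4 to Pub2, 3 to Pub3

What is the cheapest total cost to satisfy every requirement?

An optimal shipping plan:
  Orem->Pub2: 34 kegs
  Orem->Pub3: 58 kegs
  Joplin->Pub3: 91 kegs
  Quincy->Pub1: 34 kegs
  Quincy->Pub3: 39 kegs
  Vail->Pub3: 81 kegs
Total cost = 1243.
(Supply check: Orem ships 92; Joplin ships 91; Quincy ships 73; Vail ships 81.)

1243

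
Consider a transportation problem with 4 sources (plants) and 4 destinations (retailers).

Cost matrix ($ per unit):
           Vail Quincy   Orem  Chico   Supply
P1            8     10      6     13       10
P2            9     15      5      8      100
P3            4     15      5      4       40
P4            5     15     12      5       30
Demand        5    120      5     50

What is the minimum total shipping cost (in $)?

An optimal shipping plan:
  P1->Quincy: 10 × $10 = $100
  P2->Quincy: 95 × $15 = $1425
  P2->Orem: 5 × $5 = $25
  P3->Vail: 5 × $4 = $20
  P3->Chico: 35 × $4 = $140
  P4->Quincy: 15 × $15 = $225
  P4->Chico: 15 × $5 = $75
Total = 100 + 1425 + 25 + 20 + 140 + 225 + 75 = $2010.
(Supply check: P1 ships 10; P2 ships 100; P3 ships 40; P4 ships 30.)

2010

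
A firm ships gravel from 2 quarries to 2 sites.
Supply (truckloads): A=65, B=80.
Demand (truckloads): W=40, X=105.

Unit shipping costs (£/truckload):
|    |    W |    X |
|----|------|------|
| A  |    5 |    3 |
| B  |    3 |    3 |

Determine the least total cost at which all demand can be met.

Optimal allocation:
  A–X: 65 × £3 = £195
  B–W: 40 × £3 = £120
  B–X: 40 × £3 = £120
Total = 195 + 120 + 120 = £435.

435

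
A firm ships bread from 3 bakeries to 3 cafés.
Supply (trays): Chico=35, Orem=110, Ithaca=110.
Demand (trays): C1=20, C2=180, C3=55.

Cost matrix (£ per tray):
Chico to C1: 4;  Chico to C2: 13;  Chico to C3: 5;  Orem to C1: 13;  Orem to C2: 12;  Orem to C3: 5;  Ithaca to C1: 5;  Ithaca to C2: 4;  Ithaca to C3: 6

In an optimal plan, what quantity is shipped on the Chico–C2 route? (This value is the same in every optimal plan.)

0

Solving gives:
  Chico to C1: 20 × £4 = £80
  Chico to C3: 15 × £5 = £75
  Orem to C2: 70 × £12 = £840
  Orem to C3: 40 × £5 = £200
  Ithaca to C2: 110 × £4 = £440
Total cost = £1635.
The route Chico→C2 is not used.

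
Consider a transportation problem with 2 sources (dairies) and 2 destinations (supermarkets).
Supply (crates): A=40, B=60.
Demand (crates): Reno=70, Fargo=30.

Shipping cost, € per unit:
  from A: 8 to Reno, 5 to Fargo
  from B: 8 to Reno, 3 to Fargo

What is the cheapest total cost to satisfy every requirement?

An optimal shipping plan:
  A to Reno: 40 crates
  B to Reno: 30 crates
  B to Fargo: 30 crates
Total cost = €650.

650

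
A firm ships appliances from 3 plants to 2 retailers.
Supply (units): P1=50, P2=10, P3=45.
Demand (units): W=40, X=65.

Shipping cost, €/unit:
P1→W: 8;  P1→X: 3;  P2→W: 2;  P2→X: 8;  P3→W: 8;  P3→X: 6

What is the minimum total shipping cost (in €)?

A cheapest plan:
  P1 to X: 50 × €3 = €150
  P2 to W: 10 × €2 = €20
  P3 to W: 30 × €8 = €240
  P3 to X: 15 × €6 = €90
Total = 150 + 20 + 240 + 90 = €500.

500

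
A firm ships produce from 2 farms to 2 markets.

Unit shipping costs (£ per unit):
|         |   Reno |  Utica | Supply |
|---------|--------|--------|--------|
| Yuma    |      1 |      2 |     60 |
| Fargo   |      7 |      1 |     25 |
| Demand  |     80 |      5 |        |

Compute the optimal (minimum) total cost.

205

An optimal shipping plan:
  Yuma to Reno: 60 × £1 = £60
  Fargo to Reno: 20 × £7 = £140
  Fargo to Utica: 5 × £1 = £5
Total = 60 + 140 + 5 = £205.
(Supply check: Yuma ships 60; Fargo ships 25.)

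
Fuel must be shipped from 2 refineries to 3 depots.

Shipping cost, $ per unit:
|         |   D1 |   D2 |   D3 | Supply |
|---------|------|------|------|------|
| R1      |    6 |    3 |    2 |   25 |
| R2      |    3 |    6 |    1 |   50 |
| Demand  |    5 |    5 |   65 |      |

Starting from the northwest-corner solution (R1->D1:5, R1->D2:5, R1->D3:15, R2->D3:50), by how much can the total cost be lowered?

10

Current plan cost = 5·6 + 5·3 + 15·2 + 50·1 = $125.
Optimal plan:
  R1->D2: 5 × $3 = $15
  R1->D3: 20 × $2 = $40
  R2->D1: 5 × $3 = $15
  R2->D3: 45 × $1 = $45
Optimal cost = $115.
Saving = 125 − 115 = $10.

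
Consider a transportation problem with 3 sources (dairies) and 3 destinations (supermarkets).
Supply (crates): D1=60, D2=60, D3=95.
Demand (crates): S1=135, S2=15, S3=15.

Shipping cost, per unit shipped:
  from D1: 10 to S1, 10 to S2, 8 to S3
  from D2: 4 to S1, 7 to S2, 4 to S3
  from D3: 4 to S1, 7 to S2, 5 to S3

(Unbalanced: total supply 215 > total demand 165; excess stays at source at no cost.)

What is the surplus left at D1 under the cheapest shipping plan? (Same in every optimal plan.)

An optimal plan:
  D1->S2: 10 × 10 = 100
  D2->S1: 40 × 4 = 160
  D2->S2: 5 × 7 = 35
  D2->S3: 15 × 4 = 60
  D3->S1: 95 × 4 = 380
Total cost = 735.
D1 ships 10 of its 60, leaving 50.

50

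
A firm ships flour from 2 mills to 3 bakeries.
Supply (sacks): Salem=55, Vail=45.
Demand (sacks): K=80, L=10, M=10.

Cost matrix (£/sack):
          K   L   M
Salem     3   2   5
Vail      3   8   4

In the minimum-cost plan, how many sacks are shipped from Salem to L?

10

Solving gives:
  Salem->K: 45 × £3 = £135
  Salem->L: 10 × £2 = £20
  Vail->K: 35 × £3 = £105
  Vail->M: 10 × £4 = £40
Total cost = £300.
So Salem→L carries 10 sacks.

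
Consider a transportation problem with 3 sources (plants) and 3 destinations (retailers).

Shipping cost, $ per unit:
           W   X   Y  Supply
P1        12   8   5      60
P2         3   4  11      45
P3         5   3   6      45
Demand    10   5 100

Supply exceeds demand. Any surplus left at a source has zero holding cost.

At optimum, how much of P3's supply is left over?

0

Minimum-cost shipments:
  P1→Y: 60 × $5 = $300
  P2→W: 10 × $3 = $30
  P3→X: 5 × $3 = $15
  P3→Y: 40 × $6 = $240
Total cost = $585.
P3 ships 45 of its 45, leaving 0.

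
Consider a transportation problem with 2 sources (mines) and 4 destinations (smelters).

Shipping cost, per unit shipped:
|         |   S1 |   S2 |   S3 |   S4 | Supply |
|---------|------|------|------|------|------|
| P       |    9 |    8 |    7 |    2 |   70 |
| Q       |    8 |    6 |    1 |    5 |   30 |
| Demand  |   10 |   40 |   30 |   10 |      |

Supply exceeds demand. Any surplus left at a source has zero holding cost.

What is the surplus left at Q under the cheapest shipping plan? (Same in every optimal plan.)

An optimal plan:
  P to S1: 10 tons
  P to S2: 40 tons
  P to S4: 10 tons
  Q to S3: 30 tons
Total cost = 460.
Q ships 30 of its 30, leaving 0.

0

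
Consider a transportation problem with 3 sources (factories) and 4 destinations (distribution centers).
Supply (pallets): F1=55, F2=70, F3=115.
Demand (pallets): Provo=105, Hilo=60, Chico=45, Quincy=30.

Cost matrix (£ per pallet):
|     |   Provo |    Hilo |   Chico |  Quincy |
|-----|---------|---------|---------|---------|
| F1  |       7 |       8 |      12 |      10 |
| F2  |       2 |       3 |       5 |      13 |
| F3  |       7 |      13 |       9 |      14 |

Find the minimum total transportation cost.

An optimal shipping plan:
  F1→Hilo: 25 × £8 = £200
  F1→Quincy: 30 × £10 = £300
  F2→Provo: 35 × £2 = £70
  F2→Hilo: 35 × £3 = £105
  F3→Provo: 70 × £7 = £490
  F3→Chico: 45 × £9 = £405
Total = 200 + 300 + 70 + 105 + 490 + 405 = £1570.
(Supply check: F1 ships 55; F2 ships 70; F3 ships 115.)

1570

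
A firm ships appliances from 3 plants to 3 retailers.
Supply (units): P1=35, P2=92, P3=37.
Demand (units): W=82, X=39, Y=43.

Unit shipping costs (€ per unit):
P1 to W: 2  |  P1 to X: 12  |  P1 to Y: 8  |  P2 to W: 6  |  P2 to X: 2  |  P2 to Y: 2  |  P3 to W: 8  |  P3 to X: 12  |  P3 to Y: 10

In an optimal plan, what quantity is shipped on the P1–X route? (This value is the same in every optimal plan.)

0

Solving gives:
  P1→W: 35 × €2 = €70
  P2→W: 10 × €6 = €60
  P2→X: 39 × €2 = €78
  P2→Y: 43 × €2 = €86
  P3→W: 37 × €8 = €296
Total cost = €590.
The route P1→X is not used.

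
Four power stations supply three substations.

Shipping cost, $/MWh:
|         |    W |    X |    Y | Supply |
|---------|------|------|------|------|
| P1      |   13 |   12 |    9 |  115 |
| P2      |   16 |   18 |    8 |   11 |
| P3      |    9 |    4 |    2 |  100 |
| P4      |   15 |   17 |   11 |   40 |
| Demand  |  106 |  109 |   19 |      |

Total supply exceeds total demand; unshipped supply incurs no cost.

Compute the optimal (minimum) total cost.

2062

A cheapest plan:
  P1–W: 106 × $13 = $1378
  P1–X: 9 × $12 = $108
  P2–Y: 11 × $8 = $88
  P3–X: 100 × $4 = $400
  P4–Y: 8 × $11 = $88
Total = 1378 + 108 + 88 + 400 + 88 = $2062.
(Supply check: P1 ships 115; P2 ships 11; P3 ships 100; P4 ships 8.)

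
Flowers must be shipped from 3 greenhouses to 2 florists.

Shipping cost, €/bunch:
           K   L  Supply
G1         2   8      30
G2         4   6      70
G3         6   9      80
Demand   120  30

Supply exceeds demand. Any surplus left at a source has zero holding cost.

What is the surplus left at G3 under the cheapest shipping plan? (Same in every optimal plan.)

An optimal plan:
  G1→K: 30 × €2 = €60
  G2→K: 40 × €4 = €160
  G2→L: 30 × €6 = €180
  G3→K: 50 × €6 = €300
Total cost = €700.
G3 ships 50 of its 80, leaving 30.

30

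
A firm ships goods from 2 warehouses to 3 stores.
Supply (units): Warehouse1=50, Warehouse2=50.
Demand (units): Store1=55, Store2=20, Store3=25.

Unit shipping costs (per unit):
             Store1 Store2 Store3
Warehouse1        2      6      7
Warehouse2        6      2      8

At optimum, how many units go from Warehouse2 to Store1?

5

Optimal shipments:
  Warehouse1 to Store1: 50 × 2 = 100
  Warehouse2 to Store1: 5 × 6 = 30
  Warehouse2 to Store2: 20 × 2 = 40
  Warehouse2 to Store3: 25 × 8 = 200
Total cost = 370.
So Warehouse2→Store1 carries 5 units.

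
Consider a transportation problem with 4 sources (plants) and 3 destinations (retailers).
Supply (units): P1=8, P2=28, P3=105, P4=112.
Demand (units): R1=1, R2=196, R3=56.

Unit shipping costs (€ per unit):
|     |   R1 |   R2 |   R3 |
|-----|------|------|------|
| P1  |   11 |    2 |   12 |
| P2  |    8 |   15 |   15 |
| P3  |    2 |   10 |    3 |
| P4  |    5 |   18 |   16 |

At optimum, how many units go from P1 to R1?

0

The minimum-cost plan:
  P1→R2: 8 × €2 = €16
  P2→R2: 28 × €15 = €420
  P3→R2: 49 × €10 = €490
  P3→R3: 56 × €3 = €168
  P4→R1: 1 × €5 = €5
  P4→R2: 111 × €18 = €1998
Total cost = €3097.
The route P1→R1 is not used.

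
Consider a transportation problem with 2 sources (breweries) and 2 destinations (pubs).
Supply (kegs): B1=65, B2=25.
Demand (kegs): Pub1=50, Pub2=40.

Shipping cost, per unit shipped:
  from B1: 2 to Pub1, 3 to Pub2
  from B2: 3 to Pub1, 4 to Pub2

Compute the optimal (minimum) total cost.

245

An optimal shipping plan:
  B1 to Pub1: 25 × 2 = 50
  B1 to Pub2: 40 × 3 = 120
  B2 to Pub1: 25 × 3 = 75
Total = 50 + 120 + 75 = 245.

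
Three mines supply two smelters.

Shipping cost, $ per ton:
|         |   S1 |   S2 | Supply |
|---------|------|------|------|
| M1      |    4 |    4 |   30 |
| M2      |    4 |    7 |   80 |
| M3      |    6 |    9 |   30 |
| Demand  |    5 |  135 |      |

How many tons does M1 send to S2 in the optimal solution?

30

The minimum-cost plan:
  M1->S2: 30 × $4 = $120
  M2->S1: 5 × $4 = $20
  M2->S2: 75 × $7 = $525
  M3->S2: 30 × $9 = $270
Total cost = $935.
So M1→S2 carries 30 tons.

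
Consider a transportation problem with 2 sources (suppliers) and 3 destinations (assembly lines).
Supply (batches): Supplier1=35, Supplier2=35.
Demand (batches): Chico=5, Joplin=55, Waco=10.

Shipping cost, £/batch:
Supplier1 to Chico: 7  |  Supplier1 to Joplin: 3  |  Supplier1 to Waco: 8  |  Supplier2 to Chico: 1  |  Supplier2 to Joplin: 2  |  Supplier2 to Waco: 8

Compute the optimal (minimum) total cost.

Optimal allocation:
  Supplier1->Joplin: 25 batches
  Supplier1->Waco: 10 batches
  Supplier2->Chico: 5 batches
  Supplier2->Joplin: 30 batches
Total cost = £220.

220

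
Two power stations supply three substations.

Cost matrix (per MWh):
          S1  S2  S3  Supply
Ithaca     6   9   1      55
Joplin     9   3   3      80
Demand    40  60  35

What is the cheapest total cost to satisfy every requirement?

An optimal shipping plan:
  Ithaca->S1: 40 MWh
  Ithaca->S3: 15 MWh
  Joplin->S2: 60 MWh
  Joplin->S3: 20 MWh
Total cost = 495.

495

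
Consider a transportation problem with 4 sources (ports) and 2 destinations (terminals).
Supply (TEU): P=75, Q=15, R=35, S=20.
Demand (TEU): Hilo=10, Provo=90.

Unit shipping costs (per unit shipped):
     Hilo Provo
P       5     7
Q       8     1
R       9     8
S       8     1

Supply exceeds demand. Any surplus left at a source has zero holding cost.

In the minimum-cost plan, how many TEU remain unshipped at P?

An optimal plan:
  P to Hilo: 10 × 5 = 50
  P to Provo: 55 × 7 = 385
  Q to Provo: 15 × 1 = 15
  S to Provo: 20 × 1 = 20
Total cost = 470.
P ships 65 of its 75, leaving 10.

10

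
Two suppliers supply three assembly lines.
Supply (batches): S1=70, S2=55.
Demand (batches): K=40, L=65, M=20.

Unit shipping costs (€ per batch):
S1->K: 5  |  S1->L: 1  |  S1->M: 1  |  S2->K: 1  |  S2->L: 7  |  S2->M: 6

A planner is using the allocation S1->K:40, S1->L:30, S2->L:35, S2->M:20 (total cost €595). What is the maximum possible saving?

395

Current plan cost = 40·5 + 30·1 + 35·7 + 20·6 = €595.
Optimal plan:
  S1–L: 65 batches
  S1–M: 5 batches
  S2–K: 40 batches
  S2–M: 15 batches
Optimal cost = €200.
Saving = 595 − 200 = €395.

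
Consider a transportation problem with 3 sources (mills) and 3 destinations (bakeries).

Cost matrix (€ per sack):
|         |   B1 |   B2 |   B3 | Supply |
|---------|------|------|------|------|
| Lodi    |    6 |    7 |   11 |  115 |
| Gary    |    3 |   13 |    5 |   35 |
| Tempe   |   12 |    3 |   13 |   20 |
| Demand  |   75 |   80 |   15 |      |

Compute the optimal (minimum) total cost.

An optimal shipping plan:
  Lodi→B1: 55 sacks
  Lodi→B2: 60 sacks
  Gary→B1: 20 sacks
  Gary→B3: 15 sacks
  Tempe→B2: 20 sacks
Total cost = €945.

945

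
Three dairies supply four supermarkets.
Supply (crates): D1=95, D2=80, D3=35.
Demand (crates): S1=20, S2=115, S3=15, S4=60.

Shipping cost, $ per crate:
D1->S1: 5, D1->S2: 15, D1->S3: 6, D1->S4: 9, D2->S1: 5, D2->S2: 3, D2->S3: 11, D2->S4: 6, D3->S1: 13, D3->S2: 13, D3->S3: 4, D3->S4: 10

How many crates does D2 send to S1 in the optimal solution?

Optimal shipments:
  D1->S1: 20 × $5 = $100
  D1->S2: 15 × $15 = $225
  D1->S4: 60 × $9 = $540
  D2->S2: 80 × $3 = $240
  D3->S2: 20 × $13 = $260
  D3->S3: 15 × $4 = $60
Total cost = $1425.
The route D2→S1 is not used.

0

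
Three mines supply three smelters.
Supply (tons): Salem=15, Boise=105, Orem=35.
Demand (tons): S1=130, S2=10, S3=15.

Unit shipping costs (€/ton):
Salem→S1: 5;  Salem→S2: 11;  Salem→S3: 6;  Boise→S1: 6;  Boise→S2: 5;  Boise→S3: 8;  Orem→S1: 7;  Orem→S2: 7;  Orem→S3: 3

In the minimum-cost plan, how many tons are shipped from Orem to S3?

15

The minimum-cost plan:
  Salem→S1: 15 tons
  Boise→S1: 95 tons
  Boise→S2: 10 tons
  Orem→S1: 20 tons
  Orem→S3: 15 tons
Total cost = €880.
So Orem→S3 carries 15 tons.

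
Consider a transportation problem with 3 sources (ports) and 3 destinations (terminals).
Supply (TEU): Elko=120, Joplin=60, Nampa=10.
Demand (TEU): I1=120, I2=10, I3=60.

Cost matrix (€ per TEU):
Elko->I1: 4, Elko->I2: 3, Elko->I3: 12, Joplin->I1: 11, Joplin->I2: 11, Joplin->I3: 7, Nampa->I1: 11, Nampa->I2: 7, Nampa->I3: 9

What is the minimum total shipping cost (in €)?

970

A cheapest plan:
  Elko->I1: 120 × €4 = €480
  Joplin->I3: 60 × €7 = €420
  Nampa->I2: 10 × €7 = €70
Total = 480 + 420 + 70 = €970.
(Supply check: Elko ships 120; Joplin ships 60; Nampa ships 10.)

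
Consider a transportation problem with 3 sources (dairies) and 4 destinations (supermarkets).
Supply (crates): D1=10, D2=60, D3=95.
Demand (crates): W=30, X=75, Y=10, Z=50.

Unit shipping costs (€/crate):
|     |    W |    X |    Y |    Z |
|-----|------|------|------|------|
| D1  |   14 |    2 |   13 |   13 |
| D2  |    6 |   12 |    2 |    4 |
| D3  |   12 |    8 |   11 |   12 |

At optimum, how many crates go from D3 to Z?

Optimal shipments:
  D1–X: 10 × €2 = €20
  D2–Y: 10 × €2 = €20
  D2–Z: 50 × €4 = €200
  D3–W: 30 × €12 = €360
  D3–X: 65 × €8 = €520
Total cost = €1120.
The route D3→Z is not used.

0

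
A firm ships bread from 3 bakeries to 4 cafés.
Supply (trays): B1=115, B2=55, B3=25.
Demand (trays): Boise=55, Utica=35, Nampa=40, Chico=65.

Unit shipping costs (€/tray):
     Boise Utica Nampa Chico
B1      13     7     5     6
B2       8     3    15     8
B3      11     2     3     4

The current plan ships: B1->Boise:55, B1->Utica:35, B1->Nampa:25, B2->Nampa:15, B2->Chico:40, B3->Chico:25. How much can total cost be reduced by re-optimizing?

Current plan cost = 55·13 + 35·7 + 25·5 + 15·15 + 40·8 + 25·4 = €1730.
Optimal plan:
  B1→Utica: 10 trays
  B1→Nampa: 40 trays
  B1→Chico: 65 trays
  B2→Boise: 55 trays
  B3→Utica: 25 trays
Optimal cost = €1150.
Saving = 1730 − 1150 = €580.

580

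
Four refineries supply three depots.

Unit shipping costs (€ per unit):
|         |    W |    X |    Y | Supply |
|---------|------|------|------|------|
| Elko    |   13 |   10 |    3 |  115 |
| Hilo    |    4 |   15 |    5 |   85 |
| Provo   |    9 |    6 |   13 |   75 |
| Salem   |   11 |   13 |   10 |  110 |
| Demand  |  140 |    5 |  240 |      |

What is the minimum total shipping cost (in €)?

2460

Optimal allocation:
  Elko->Y: 115 × €3 = €345
  Hilo->W: 70 × €4 = €280
  Hilo->Y: 15 × €5 = €75
  Provo->W: 70 × €9 = €630
  Provo->X: 5 × €6 = €30
  Salem->Y: 110 × €10 = €1100
Total = 345 + 280 + 75 + 630 + 30 + 1100 = €2460.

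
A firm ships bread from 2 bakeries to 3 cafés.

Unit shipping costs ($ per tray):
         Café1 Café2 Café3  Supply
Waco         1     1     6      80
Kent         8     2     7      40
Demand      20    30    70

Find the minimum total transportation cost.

A cheapest plan:
  Waco to Café1: 20 trays
  Waco to Café2: 30 trays
  Waco to Café3: 30 trays
  Kent to Café3: 40 trays
Total cost = $510.

510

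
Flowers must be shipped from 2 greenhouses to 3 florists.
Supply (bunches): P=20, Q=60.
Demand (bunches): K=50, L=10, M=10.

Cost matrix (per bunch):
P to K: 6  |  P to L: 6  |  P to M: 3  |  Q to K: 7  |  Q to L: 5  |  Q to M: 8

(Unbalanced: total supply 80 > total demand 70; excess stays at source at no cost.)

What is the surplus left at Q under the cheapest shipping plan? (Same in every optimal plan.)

10

Minimum-cost shipments:
  P→K: 10 bunches
  P→M: 10 bunches
  Q→K: 40 bunches
  Q→L: 10 bunches
Total cost = 420.
Q ships 50 of its 60, leaving 10.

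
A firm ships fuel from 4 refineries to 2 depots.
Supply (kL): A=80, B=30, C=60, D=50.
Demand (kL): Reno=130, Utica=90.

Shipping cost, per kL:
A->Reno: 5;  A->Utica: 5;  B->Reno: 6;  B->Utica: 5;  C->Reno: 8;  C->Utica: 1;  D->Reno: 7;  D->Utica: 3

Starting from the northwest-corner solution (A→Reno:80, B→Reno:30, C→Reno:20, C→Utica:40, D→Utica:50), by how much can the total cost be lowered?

Current plan cost = 80·5 + 30·6 + 20·8 + 40·1 + 50·3 = 930.
Optimal plan:
  A to Reno: 80 kL
  B to Reno: 30 kL
  C to Utica: 60 kL
  D to Reno: 20 kL
  D to Utica: 30 kL
Optimal cost = 870.
Saving = 930 − 870 = 60.

60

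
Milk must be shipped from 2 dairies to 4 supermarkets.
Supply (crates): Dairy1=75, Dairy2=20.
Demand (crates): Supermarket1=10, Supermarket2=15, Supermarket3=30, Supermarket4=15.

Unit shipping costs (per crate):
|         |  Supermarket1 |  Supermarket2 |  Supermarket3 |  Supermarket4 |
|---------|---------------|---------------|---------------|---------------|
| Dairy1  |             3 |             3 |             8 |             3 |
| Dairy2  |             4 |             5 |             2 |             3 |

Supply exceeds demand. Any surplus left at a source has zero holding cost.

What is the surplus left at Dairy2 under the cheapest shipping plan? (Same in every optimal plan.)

An optimal plan:
  Dairy1->Supermarket1: 10 × 3 = 30
  Dairy1->Supermarket2: 15 × 3 = 45
  Dairy1->Supermarket3: 10 × 8 = 80
  Dairy1->Supermarket4: 15 × 3 = 45
  Dairy2->Supermarket3: 20 × 2 = 40
Total cost = 240.
Dairy2 ships 20 of its 20, leaving 0.

0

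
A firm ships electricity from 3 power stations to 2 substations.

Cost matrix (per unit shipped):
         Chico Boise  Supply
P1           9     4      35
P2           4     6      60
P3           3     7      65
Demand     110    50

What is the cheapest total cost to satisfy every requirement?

605

A cheapest plan:
  P1→Boise: 35 MWh
  P2→Chico: 45 MWh
  P2→Boise: 15 MWh
  P3→Chico: 65 MWh
Total cost = 605.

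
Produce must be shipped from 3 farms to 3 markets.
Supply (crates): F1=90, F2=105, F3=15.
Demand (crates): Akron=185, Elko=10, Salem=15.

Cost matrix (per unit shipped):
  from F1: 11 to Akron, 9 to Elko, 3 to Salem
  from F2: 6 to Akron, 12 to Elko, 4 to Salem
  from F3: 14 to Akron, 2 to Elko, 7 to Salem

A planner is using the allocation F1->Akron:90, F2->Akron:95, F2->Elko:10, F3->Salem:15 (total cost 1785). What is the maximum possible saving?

Current plan cost = 90·11 + 95·6 + 10·12 + 15·7 = 1785.
Optimal plan:
  F1–Akron: 75 × 11 = 825
  F1–Salem: 15 × 3 = 45
  F2–Akron: 105 × 6 = 630
  F3–Akron: 5 × 14 = 70
  F3–Elko: 10 × 2 = 20
Optimal cost = 1590.
Saving = 1785 − 1590 = 195.

195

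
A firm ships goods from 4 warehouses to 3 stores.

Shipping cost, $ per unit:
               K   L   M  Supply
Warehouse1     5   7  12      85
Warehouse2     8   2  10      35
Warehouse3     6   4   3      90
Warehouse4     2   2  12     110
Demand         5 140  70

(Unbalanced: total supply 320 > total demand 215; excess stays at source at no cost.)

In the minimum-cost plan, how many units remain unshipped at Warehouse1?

85

Minimum-cost shipments:
  Warehouse2 to L: 35 units
  Warehouse3 to M: 70 units
  Warehouse4 to K: 5 units
  Warehouse4 to L: 105 units
Total cost = $500.
Warehouse1 ships 0 of its 85, leaving 85.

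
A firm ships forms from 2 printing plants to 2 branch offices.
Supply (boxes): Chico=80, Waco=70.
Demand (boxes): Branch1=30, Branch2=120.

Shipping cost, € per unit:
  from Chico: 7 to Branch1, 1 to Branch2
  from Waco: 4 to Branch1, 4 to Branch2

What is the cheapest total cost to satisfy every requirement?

One minimum-cost allocation:
  Chico–Branch2: 80 × €1 = €80
  Waco–Branch1: 30 × €4 = €120
  Waco–Branch2: 40 × €4 = €160
Total = 80 + 120 + 160 = €360.
(Supply check: Chico ships 80; Waco ships 70.)

360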